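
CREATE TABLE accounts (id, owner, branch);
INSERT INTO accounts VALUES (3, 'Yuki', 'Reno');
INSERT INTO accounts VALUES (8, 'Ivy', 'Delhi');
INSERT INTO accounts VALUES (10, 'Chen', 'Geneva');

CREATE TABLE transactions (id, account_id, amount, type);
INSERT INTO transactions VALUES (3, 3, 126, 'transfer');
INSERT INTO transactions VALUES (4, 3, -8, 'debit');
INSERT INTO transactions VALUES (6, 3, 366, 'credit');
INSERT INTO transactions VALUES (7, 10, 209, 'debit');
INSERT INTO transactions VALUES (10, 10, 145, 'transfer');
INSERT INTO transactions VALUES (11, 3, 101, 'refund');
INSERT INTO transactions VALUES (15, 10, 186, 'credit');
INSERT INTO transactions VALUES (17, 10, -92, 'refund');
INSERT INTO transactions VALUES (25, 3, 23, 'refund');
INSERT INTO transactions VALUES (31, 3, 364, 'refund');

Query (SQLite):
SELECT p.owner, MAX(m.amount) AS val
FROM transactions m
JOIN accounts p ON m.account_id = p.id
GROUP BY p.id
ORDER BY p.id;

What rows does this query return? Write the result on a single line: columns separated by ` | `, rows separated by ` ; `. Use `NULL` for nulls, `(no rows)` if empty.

Yuki | 366 ; Chen | 209

Join each transactions row to its accounts via account_id.
Group joined rows by accounts.id; compute MAX(m.amount) per group.
  3: ids {3, 4, 6, 11, 25, 31} → MAX(m.amount)=366
  10: ids {7, 10, 15, 17} → MAX(m.amount)=209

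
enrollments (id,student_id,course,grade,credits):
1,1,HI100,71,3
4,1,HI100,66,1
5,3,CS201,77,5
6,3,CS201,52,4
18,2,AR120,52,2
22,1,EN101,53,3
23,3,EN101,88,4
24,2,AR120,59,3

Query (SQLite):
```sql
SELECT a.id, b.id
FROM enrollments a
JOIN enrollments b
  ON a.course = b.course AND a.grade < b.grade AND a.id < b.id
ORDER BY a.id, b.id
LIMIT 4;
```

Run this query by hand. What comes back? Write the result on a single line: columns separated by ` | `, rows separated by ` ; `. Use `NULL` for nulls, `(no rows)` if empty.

Pairs (a,b) with same course, a.grade < b.grade, a.id < b.id.
course groups: AR120:{18,24} CS201:{5,6} EN101:{22,23} HI100:{1,4}
Ordered by (a.id, b.id); first 4.

18 | 24 ; 22 | 23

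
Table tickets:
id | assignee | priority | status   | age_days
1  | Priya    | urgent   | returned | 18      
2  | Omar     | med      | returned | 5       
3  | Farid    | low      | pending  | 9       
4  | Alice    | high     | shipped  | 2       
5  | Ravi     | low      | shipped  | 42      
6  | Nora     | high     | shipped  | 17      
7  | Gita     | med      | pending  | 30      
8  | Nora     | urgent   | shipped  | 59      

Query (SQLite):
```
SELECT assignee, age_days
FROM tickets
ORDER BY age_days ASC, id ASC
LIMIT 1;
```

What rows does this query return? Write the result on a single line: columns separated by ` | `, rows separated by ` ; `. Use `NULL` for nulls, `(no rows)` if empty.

Alice | 2

Sort by age_days asc, tiebreak id asc: (2, id=4), (5, id=2), (9, id=3), (17, id=6) …. Take first 1.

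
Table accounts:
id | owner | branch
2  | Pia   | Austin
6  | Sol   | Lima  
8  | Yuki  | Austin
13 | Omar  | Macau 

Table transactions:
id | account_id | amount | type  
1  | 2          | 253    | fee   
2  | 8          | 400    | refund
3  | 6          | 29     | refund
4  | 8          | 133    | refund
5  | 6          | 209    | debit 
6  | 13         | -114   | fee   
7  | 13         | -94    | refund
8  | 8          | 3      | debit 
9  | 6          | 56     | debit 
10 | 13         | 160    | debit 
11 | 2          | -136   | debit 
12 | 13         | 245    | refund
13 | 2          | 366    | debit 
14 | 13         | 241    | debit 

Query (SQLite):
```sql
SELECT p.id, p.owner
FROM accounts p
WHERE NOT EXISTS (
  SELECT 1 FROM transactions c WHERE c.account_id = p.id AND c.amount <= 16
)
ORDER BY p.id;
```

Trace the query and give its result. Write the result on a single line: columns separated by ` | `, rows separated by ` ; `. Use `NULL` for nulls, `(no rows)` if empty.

For each accounts row, check whether any transactions with matching account_id has amount <= 16.
Keep rows where that is false.

6 | Sol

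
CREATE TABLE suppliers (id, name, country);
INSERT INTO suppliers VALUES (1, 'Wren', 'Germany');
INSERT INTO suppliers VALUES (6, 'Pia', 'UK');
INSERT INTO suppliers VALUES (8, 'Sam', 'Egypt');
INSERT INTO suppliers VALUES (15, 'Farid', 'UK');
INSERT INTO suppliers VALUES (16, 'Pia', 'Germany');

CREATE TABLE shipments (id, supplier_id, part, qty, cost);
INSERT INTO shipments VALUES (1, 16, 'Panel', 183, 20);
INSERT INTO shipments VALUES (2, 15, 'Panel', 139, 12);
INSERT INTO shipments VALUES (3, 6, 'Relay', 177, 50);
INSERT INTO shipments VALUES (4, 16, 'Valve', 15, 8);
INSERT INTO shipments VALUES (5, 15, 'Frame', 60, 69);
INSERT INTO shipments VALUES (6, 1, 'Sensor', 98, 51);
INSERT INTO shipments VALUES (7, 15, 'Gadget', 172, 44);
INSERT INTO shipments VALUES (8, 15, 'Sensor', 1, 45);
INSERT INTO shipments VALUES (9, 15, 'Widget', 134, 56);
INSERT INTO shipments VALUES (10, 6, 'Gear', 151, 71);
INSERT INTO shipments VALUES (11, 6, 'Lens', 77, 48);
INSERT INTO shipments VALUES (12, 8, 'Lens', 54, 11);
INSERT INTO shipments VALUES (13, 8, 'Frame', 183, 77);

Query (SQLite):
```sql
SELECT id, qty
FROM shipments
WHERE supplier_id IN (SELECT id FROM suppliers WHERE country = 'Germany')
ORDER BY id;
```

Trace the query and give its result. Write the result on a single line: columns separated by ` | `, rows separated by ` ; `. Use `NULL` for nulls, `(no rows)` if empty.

1 | 183 ; 4 | 15 ; 6 | 98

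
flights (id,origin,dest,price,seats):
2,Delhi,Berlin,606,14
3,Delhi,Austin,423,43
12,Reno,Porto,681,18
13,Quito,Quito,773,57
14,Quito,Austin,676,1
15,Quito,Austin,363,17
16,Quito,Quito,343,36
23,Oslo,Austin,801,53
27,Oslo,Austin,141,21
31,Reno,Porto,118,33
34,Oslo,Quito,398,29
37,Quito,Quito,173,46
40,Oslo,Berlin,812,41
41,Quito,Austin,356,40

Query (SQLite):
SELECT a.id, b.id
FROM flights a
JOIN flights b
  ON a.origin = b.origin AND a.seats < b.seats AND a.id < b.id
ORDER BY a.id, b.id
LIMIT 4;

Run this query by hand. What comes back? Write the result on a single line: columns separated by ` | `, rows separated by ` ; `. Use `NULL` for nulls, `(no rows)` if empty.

2 | 3 ; 12 | 31 ; 14 | 15 ; 14 | 16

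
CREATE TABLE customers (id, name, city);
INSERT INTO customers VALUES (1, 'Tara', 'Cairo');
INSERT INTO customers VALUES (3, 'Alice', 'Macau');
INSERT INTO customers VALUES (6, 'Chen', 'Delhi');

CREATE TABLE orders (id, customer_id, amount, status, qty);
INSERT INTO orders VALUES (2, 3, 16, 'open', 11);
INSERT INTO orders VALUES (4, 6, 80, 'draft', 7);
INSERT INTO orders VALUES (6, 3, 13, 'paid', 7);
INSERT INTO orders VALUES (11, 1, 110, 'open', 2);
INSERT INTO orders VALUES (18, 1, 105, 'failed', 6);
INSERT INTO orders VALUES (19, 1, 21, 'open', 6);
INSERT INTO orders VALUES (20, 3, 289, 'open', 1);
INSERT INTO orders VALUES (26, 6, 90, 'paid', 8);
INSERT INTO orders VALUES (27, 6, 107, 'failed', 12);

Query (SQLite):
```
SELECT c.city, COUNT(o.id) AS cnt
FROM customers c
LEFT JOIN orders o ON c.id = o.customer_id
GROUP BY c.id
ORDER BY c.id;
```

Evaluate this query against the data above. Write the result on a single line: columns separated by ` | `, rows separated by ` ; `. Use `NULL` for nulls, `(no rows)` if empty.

Cairo | 3 ; Macau | 3 ; Delhi | 3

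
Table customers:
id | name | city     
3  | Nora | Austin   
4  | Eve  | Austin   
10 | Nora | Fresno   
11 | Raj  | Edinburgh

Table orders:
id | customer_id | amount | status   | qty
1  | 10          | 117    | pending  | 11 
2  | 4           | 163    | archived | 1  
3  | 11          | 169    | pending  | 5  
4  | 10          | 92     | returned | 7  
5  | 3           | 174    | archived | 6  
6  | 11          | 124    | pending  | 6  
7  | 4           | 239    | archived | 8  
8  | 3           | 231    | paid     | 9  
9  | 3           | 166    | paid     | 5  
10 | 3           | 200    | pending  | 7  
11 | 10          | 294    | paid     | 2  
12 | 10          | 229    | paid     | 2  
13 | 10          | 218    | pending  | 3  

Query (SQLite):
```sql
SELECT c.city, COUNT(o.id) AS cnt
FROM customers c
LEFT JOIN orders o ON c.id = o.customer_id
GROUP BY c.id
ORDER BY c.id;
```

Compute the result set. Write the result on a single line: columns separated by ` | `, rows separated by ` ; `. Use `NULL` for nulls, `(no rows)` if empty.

LEFT JOIN keeps every customers row; unmatched ones get NULL for orders columns.
Group by customers.id and compute COUNT(o.id). COUNT(col) of an all-NULL group is 0.
  3: ids {5, 8, 9, 10} → COUNT(o.id)=4
  4: ids {2, 7} → COUNT(o.id)=2
  10: ids {1, 4, 11, 12, 13} → COUNT(o.id)=5
  11: ids {3, 6} → COUNT(o.id)=2

Austin | 4 ; Austin | 2 ; Fresno | 5 ; Edinburgh | 2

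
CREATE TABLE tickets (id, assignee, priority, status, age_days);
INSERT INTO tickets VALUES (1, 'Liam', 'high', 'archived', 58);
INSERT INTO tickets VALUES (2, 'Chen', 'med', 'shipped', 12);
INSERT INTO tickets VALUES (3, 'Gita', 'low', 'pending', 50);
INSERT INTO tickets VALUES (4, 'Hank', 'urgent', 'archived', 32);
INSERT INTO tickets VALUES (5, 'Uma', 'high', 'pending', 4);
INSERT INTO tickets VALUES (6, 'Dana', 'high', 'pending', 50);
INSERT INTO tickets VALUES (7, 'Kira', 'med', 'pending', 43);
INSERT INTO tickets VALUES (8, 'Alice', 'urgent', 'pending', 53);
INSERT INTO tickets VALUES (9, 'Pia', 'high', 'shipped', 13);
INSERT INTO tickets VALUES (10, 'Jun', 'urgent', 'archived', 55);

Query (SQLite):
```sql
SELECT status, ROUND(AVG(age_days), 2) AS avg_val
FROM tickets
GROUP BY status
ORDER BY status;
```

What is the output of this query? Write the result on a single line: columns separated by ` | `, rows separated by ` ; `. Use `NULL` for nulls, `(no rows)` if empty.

archived | 48.33 ; pending | 40 ; shipped | 12.5

Partition tickets by status; compute ROUND(AVG(age_days), 2) within each group.
  archived: ids {1, 4, 10} → ROUND(AVG(age_days), 2)=48.33
  pending: ids {3, 5, 6, 7, 8} → ROUND(AVG(age_days), 2)=40
  shipped: ids {2, 9} → ROUND(AVG(age_days), 2)=12.5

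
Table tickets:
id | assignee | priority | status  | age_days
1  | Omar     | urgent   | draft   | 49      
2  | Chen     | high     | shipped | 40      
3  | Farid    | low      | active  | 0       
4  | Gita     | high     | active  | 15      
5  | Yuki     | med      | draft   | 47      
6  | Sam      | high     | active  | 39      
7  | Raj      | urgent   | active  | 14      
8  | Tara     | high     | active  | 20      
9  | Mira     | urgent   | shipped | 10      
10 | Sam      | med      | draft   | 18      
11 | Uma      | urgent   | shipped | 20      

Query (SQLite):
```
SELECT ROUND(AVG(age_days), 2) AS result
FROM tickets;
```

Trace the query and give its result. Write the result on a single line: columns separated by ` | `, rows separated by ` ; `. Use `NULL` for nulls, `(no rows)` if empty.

24.73

All age_days values: [49, 40, 0, 15, 47, 39, 14, 20, 10, 18, 20].
AVG = 272 / 11 (rounded to 2 dp).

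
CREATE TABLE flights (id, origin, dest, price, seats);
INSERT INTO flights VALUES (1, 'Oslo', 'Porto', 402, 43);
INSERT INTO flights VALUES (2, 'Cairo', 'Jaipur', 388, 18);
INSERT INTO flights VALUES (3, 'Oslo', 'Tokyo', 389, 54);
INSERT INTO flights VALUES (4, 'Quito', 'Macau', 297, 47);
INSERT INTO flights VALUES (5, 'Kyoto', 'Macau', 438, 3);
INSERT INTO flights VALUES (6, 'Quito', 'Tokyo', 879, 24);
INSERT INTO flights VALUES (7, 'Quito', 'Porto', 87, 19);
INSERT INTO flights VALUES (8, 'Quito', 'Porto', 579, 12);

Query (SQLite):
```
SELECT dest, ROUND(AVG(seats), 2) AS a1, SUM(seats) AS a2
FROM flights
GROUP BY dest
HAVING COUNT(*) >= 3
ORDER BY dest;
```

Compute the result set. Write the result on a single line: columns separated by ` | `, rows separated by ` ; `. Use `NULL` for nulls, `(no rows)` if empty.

Porto | 24.67 | 74

Group flights by dest.
Per group compute: ROUND(AVG(seats), 2), SUM(seats).
HAVING: drop groups with fewer than 3 rows.
  Jaipur: ids {2} → ROUND(AVG(seats), 2)=18, SUM(seats)=18
  Macau: ids {4, 5} → ROUND(AVG(seats), 2)=25, SUM(seats)=50
  Porto: ids {1, 7, 8} → ROUND(AVG(seats), 2)=24.67, SUM(seats)=74
  Tokyo: ids {3, 6} → ROUND(AVG(seats), 2)=39, SUM(seats)=78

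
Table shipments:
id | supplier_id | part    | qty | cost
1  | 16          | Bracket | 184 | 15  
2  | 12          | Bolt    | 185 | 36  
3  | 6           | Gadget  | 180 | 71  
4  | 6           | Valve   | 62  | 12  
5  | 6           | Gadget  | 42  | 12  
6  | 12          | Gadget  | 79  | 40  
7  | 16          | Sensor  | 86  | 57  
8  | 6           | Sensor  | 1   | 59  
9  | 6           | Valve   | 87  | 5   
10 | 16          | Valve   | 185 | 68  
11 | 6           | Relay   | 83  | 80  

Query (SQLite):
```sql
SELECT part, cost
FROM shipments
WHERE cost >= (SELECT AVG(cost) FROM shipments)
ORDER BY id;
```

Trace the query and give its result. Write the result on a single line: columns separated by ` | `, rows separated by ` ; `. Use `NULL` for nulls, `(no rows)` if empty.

Gadget | 71 ; Sensor | 57 ; Sensor | 59 ; Valve | 68 ; Relay | 80

Scalar subquery: AVG(cost) over all shipments rows = 41.363636 (≈; comparison uses full precision).
Keep rows where cost >= that value.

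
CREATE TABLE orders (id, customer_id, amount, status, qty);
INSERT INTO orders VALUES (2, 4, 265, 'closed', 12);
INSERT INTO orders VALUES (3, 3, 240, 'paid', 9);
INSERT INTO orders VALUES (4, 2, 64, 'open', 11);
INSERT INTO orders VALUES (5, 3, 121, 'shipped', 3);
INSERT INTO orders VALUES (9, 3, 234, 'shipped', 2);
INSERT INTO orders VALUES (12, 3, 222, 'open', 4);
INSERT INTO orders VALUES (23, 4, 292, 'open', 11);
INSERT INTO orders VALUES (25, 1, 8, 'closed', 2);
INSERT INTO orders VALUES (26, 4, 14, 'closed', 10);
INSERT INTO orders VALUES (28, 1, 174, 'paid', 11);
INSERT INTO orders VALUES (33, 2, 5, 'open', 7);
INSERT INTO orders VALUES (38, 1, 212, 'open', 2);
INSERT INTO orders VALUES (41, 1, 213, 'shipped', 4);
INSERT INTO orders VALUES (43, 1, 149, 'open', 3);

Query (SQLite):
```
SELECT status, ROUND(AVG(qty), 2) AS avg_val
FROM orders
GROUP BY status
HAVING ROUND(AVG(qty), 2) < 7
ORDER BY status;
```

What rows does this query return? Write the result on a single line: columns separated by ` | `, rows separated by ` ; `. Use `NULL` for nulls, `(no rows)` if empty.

Partition orders by status; compute ROUND(AVG(qty), 2) within each group.
HAVING: keep groups where ROUND(AVG(qty), 2) < 7.
  closed: ids {2, 25, 26} → ROUND(AVG(qty), 2)=8
  open: ids {4, 12, 23, 33, 38, 43} → ROUND(AVG(qty), 2)=6.33
  paid: ids {3, 28} → ROUND(AVG(qty), 2)=10
  shipped: ids {5, 9, 41} → ROUND(AVG(qty), 2)=3

open | 6.33 ; shipped | 3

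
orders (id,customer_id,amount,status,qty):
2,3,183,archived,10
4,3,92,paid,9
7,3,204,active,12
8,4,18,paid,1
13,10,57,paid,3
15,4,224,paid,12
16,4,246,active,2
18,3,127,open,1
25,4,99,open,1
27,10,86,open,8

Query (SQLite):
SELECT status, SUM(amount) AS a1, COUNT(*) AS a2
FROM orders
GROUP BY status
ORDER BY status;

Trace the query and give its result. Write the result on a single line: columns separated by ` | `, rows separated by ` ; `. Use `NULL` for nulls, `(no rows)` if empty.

Group orders by status.
Per group compute: SUM(amount), COUNT(*).
  active: ids {7, 16} → SUM(amount)=450, COUNT(*)=2
  archived: ids {2} → SUM(amount)=183, COUNT(*)=1
  open: ids {18, 25, 27} → SUM(amount)=312, COUNT(*)=3
  paid: ids {4, 8, 13, 15} → SUM(amount)=391, COUNT(*)=4

active | 450 | 2 ; archived | 183 | 1 ; open | 312 | 3 ; paid | 391 | 4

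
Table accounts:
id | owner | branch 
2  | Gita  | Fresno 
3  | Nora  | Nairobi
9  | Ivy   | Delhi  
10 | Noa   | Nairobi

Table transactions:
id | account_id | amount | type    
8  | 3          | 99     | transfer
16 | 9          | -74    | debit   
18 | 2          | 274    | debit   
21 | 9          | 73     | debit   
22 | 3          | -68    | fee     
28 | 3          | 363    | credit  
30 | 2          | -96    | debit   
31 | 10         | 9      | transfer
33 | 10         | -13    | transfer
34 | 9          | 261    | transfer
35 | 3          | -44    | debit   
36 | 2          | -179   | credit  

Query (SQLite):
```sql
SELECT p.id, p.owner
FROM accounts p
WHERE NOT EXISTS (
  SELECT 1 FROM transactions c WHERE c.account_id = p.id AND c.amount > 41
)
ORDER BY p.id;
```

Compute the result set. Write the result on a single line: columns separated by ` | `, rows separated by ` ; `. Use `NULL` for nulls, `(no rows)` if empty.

For each accounts row, check whether any transactions with matching account_id has amount > 41.
Keep rows where that is false.

10 | Noa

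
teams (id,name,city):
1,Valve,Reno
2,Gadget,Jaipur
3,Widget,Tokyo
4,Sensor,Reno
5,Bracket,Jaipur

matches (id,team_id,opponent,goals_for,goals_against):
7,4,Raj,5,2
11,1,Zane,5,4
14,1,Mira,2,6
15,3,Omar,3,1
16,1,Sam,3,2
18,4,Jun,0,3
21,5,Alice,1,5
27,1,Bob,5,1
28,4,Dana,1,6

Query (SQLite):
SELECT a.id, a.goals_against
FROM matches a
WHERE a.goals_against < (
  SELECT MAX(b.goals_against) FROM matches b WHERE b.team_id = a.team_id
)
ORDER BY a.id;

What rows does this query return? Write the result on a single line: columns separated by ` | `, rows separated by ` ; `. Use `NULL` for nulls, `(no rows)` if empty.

7 | 2 ; 11 | 4 ; 16 | 2 ; 18 | 3 ; 27 | 1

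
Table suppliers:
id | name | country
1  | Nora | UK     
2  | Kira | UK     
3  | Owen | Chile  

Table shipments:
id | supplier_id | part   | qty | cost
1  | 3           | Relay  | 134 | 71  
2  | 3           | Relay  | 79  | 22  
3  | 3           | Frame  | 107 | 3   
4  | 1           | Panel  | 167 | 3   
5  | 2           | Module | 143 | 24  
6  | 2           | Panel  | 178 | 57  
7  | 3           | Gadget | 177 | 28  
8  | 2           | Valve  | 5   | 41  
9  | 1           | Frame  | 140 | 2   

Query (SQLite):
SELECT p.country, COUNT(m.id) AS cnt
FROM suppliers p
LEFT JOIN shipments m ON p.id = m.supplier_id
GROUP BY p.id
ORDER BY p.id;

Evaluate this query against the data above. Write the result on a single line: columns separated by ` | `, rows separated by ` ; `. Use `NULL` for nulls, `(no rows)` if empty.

UK | 2 ; UK | 3 ; Chile | 4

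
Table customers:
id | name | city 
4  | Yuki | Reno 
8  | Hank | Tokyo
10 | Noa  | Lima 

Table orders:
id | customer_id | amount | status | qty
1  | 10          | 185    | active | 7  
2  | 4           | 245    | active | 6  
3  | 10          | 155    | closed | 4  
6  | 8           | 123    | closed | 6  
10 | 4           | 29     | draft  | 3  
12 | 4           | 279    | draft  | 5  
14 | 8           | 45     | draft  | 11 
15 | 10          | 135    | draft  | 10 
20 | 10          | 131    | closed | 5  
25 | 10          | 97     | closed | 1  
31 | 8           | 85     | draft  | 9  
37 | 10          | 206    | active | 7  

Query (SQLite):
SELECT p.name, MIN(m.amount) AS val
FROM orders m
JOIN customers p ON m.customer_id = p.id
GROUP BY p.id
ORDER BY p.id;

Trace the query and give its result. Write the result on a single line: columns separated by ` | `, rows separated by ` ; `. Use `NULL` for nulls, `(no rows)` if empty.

Yuki | 29 ; Hank | 45 ; Noa | 97

Join each orders row to its customers via customer_id.
Group joined rows by customers.id; compute MIN(m.amount) per group.
  4: ids {2, 10, 12} → MIN(m.amount)=29
  8: ids {6, 14, 31} → MIN(m.amount)=45
  10: ids {1, 3, 15, 20, 25, 37} → MIN(m.amount)=97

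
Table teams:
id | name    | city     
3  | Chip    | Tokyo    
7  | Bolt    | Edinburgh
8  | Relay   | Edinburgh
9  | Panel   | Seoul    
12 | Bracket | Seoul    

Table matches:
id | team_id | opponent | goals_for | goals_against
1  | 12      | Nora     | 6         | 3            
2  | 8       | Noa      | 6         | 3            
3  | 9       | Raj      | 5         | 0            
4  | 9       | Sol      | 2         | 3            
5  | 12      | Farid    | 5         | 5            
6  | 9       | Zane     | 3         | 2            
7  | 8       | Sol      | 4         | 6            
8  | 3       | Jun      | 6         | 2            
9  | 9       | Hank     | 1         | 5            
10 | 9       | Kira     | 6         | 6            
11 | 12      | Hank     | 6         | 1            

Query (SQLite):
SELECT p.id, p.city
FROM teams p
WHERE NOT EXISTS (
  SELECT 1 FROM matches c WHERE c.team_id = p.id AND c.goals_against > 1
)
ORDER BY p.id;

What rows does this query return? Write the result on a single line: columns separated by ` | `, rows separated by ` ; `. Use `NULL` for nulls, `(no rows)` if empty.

For each teams row, check whether any matches with matching team_id has goals_against > 1.
Keep rows where that is false.

7 | Edinburgh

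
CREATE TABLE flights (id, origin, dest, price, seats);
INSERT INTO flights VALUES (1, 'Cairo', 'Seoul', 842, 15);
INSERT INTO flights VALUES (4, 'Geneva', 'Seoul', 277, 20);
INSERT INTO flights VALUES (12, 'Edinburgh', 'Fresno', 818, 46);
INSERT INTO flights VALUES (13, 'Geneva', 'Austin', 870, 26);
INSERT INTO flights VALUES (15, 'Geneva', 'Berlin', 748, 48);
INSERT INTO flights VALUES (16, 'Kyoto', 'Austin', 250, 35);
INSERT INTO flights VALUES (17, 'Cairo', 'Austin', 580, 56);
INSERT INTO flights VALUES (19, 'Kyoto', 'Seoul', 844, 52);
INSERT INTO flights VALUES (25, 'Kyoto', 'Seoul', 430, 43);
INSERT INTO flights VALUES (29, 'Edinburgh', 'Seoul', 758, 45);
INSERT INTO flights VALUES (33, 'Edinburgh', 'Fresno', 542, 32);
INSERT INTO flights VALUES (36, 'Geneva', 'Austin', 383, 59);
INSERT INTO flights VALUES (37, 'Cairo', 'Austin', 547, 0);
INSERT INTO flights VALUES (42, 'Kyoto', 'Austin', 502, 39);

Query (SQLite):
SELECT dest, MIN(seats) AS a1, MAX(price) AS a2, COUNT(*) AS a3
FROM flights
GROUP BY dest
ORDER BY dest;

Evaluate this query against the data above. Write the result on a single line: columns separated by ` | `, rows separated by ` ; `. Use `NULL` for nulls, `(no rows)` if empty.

Austin | 0 | 870 | 6 ; Berlin | 48 | 748 | 1 ; Fresno | 32 | 818 | 2 ; Seoul | 15 | 844 | 5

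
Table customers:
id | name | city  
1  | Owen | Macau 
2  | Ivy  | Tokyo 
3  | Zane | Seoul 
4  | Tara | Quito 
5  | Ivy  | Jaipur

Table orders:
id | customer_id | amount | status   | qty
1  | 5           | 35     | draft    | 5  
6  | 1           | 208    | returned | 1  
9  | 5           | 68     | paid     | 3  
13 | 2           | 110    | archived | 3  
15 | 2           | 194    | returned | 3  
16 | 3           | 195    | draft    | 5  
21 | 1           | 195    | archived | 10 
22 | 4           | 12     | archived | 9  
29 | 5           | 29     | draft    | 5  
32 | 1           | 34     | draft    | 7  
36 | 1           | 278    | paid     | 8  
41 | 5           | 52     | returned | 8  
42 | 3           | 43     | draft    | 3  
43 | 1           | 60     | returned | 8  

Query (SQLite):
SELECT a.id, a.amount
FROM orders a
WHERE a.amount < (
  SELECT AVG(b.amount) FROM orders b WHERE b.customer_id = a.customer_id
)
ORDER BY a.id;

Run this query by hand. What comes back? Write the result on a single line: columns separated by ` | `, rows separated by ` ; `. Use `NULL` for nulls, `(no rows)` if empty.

For each orders row a, compute AVG(amount) over rows sharing a.customer_id.
Keep row a if a.amount < that per-group AVG.
  customer_id=1: AVG(amount) = 155.0
  customer_id=2: AVG(amount) = 152.0
  customer_id=3: AVG(amount) = 119.0
  customer_id=4: AVG(amount) = 12.0
  customer_id=5: AVG(amount) = 46.0

1 | 35 ; 13 | 110 ; 29 | 29 ; 32 | 34 ; 42 | 43 ; 43 | 60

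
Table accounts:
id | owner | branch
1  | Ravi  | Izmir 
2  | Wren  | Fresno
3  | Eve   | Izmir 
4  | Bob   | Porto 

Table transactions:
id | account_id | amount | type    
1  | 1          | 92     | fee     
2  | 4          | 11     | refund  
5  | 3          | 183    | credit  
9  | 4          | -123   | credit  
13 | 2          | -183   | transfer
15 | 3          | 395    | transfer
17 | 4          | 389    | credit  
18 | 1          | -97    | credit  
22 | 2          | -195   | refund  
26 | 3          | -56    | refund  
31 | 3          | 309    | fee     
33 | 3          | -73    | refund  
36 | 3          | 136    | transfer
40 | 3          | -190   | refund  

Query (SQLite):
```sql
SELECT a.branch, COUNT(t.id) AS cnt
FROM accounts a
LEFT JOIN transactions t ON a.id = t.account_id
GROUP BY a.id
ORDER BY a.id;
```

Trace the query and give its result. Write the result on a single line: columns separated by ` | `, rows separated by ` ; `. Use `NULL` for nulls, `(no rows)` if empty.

LEFT JOIN keeps every accounts row; unmatched ones get NULL for transactions columns.
Group by accounts.id and compute COUNT(t.id). COUNT(col) of an all-NULL group is 0.
  1: ids {1, 18} → COUNT(t.id)=2
  2: ids {13, 22} → COUNT(t.id)=2
  3: ids {5, 15, 26, 31, 33, 36, 40} → COUNT(t.id)=7
  4: ids {2, 9, 17} → COUNT(t.id)=3

Izmir | 2 ; Fresno | 2 ; Izmir | 7 ; Porto | 3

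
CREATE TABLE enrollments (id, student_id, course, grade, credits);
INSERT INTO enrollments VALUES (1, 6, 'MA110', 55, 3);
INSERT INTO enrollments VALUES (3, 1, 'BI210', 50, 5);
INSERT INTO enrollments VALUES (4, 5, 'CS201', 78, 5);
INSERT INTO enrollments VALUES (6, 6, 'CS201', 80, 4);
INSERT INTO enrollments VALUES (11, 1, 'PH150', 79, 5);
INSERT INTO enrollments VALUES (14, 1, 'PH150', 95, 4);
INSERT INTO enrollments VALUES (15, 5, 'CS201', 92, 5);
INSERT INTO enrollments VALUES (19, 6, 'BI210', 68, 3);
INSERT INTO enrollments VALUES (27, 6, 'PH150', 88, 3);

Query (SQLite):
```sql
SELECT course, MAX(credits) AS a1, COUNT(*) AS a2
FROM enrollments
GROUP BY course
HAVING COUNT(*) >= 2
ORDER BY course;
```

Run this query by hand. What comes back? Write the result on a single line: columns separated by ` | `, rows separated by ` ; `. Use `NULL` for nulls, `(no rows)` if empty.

BI210 | 5 | 2 ; CS201 | 5 | 3 ; PH150 | 5 | 3

Group enrollments by course.
Per group compute: MAX(credits), COUNT(*).
HAVING: drop groups with fewer than 2 rows.
  BI210: ids {3, 19} → MAX(credits)=5, COUNT(*)=2
  CS201: ids {4, 6, 15} → MAX(credits)=5, COUNT(*)=3
  MA110: ids {1} → MAX(credits)=3, COUNT(*)=1
  PH150: ids {11, 14, 27} → MAX(credits)=5, COUNT(*)=3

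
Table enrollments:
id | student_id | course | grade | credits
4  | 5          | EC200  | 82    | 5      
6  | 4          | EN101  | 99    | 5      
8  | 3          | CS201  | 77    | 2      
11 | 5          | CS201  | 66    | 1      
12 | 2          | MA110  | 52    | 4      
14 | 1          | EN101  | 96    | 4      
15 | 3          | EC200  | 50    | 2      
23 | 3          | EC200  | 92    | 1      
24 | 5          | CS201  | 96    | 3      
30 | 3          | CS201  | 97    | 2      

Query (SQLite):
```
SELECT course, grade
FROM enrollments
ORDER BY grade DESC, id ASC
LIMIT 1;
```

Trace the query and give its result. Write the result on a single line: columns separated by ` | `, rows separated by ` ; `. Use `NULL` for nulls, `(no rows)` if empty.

EN101 | 99

Sort by grade desc, tiebreak id asc: (99, id=6), (97, id=30), (96, id=14), (96, id=24) …. Take first 1.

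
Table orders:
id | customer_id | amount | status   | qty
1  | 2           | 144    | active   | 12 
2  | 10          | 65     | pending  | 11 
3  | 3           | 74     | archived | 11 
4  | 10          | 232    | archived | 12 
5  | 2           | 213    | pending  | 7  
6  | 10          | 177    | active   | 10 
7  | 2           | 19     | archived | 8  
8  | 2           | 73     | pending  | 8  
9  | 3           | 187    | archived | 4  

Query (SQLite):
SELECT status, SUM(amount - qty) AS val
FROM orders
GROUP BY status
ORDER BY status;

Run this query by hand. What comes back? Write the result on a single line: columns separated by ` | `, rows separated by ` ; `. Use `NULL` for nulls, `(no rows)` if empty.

active | 299 ; archived | 477 ; pending | 325

For each row compute amount - qty.
Group by status; take SUM of the expression per group.
  active: ids {1, 6} → SUM(amount - qty)=299
  archived: ids {3, 4, 7, 9} → SUM(amount - qty)=477
  pending: ids {2, 5, 8} → SUM(amount - qty)=325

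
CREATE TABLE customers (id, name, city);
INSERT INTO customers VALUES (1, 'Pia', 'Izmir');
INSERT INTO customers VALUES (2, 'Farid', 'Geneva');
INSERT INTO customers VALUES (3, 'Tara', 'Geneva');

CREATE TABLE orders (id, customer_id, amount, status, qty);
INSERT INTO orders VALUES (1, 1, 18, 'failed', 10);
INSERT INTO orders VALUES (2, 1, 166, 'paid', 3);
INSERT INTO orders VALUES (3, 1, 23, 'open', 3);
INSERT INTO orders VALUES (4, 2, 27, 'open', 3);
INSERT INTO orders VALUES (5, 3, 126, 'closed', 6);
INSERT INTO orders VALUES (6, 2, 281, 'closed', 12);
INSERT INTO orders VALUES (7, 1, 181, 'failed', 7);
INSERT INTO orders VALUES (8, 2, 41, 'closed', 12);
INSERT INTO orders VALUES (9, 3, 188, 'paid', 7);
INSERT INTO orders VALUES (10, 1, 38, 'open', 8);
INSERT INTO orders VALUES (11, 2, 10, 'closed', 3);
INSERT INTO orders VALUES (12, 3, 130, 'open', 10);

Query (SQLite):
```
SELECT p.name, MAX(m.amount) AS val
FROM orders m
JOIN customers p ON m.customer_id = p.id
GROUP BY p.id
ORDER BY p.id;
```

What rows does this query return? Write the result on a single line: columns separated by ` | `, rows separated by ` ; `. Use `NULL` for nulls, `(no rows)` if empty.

Join each orders row to its customers via customer_id.
Group joined rows by customers.id; compute MAX(m.amount) per group.
  1: ids {1, 2, 3, 7, 10} → MAX(m.amount)=181
  2: ids {4, 6, 8, 11} → MAX(m.amount)=281
  3: ids {5, 9, 12} → MAX(m.amount)=188

Pia | 181 ; Farid | 281 ; Tara | 188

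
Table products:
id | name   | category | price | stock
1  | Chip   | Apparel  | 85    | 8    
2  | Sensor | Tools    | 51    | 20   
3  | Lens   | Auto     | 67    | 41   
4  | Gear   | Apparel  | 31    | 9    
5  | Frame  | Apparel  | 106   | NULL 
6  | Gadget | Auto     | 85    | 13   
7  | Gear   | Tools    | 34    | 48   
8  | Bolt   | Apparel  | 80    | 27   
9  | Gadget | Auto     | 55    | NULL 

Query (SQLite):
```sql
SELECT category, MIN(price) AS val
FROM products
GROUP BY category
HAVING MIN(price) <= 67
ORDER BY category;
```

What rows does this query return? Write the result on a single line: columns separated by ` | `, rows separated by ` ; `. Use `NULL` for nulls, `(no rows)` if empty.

Apparel | 31 ; Auto | 55 ; Tools | 34

Partition products by category; compute MIN(price) within each group.
HAVING: keep groups where MIN(price) <= 67.
  Apparel: ids {1, 4, 5, 8} → MIN(price)=31
  Auto: ids {3, 6, 9} → MIN(price)=55
  Tools: ids {2, 7} → MIN(price)=34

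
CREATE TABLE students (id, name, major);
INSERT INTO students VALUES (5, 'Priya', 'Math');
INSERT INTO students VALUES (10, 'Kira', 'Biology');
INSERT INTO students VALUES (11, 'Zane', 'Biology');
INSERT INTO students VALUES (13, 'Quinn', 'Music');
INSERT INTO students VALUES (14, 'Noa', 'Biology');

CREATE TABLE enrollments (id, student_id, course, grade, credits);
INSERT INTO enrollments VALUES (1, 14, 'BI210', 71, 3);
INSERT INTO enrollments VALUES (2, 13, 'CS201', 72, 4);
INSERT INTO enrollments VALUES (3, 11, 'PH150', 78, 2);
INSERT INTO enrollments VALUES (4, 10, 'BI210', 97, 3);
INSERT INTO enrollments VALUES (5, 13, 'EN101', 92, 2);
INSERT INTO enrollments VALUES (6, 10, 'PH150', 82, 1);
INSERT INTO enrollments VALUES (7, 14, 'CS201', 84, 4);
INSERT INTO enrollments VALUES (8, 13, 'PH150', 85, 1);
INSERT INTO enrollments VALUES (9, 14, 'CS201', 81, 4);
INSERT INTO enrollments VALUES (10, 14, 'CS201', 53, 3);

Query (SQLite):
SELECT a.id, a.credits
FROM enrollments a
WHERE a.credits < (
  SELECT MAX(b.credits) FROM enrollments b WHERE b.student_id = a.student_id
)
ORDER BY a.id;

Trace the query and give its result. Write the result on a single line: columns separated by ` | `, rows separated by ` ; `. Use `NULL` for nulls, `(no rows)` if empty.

For each enrollments row a, compute MAX(credits) over rows sharing a.student_id.
Keep row a if a.credits < that per-group MAX.
  student_id=10: MAX(credits) = 3
  student_id=11: MAX(credits) = 2
  student_id=13: MAX(credits) = 4
  student_id=14: MAX(credits) = 4

1 | 3 ; 5 | 2 ; 6 | 1 ; 8 | 1 ; 10 | 3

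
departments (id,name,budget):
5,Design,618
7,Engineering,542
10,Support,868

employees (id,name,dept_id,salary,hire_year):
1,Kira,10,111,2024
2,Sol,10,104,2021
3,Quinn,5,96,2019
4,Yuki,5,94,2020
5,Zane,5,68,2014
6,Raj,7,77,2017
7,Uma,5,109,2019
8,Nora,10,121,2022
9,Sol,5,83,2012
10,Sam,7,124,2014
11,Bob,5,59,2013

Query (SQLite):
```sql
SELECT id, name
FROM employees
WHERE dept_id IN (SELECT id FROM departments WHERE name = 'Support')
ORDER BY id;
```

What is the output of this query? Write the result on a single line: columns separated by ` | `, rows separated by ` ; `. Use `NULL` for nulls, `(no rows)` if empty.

1 | Kira ; 2 | Sol ; 8 | Nora

Inner query: departments.id where name = 'Support'.
Outer: keep employees rows whose dept_id is in that set.
Inner query → {10}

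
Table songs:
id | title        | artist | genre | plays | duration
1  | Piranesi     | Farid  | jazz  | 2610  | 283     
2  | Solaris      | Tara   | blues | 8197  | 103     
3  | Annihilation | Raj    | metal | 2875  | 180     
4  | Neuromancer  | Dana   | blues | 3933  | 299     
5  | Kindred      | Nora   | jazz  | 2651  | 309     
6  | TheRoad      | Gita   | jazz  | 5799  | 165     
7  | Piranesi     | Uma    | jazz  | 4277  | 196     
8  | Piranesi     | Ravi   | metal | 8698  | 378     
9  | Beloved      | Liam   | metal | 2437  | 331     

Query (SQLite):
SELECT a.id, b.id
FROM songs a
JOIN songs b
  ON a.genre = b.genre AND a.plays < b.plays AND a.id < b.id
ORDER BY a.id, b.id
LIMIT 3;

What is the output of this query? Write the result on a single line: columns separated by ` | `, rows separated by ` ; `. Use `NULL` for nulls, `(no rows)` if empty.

Pairs (a,b) with same genre, a.plays < b.plays, a.id < b.id.
genre groups: blues:{2,4} jazz:{1,5,6,7} metal:{3,8,9}
Ordered by (a.id, b.id); first 3.

1 | 5 ; 1 | 6 ; 1 | 7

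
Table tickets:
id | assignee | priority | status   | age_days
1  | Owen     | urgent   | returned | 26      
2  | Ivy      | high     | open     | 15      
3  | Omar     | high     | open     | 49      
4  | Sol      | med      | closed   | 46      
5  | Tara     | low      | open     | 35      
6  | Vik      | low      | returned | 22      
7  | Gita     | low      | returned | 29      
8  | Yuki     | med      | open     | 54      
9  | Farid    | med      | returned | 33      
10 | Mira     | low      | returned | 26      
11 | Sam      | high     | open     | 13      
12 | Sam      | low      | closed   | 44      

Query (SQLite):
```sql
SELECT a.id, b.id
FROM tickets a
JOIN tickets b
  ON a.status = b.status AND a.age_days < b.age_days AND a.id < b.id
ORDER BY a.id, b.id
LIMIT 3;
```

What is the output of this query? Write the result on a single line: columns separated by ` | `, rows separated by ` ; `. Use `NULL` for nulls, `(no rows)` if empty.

1 | 7 ; 1 | 9 ; 2 | 3

Pairs (a,b) with same status, a.age_days < b.age_days, a.id < b.id.
status groups: closed:{4,12} open:{2,3,5,8,11} returned:{1,6,7,9,10}
Ordered by (a.id, b.id); first 3.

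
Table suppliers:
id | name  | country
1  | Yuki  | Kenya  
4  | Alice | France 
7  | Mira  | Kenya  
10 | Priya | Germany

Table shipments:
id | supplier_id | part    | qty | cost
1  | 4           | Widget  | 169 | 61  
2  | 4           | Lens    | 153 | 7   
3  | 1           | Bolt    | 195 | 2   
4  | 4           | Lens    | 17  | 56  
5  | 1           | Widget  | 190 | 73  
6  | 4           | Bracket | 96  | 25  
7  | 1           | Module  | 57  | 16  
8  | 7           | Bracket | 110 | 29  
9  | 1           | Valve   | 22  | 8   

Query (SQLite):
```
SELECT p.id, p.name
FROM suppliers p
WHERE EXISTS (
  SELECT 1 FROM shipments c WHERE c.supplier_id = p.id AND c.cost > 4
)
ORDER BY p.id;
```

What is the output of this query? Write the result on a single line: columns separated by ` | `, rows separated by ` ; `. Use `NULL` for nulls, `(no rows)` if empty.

For each suppliers row, check whether any shipments with matching supplier_id has cost > 4.
Keep rows where that is true.

1 | Yuki ; 4 | Alice ; 7 | Mira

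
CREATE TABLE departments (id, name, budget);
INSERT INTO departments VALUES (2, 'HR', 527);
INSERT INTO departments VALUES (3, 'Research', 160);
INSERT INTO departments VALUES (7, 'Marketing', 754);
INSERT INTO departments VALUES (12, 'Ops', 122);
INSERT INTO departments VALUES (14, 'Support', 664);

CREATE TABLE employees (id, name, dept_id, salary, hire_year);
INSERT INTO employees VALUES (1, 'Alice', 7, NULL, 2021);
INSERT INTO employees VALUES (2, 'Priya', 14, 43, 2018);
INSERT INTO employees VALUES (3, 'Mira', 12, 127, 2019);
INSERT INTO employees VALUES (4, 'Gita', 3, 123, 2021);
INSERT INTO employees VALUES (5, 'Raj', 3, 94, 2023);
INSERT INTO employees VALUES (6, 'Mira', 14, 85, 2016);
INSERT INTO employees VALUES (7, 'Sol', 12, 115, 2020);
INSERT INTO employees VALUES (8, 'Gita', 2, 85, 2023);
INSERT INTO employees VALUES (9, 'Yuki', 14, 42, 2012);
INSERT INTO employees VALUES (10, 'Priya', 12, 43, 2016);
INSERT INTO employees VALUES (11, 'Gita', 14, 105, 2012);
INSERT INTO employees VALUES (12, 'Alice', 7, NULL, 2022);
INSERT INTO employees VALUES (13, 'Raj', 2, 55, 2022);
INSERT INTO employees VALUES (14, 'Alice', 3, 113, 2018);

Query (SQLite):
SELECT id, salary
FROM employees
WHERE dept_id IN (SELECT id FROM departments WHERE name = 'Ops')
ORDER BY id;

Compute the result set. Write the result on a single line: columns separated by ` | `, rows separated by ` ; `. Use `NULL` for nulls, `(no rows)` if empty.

3 | 127 ; 7 | 115 ; 10 | 43

Inner query: departments.id where name = 'Ops'.
Outer: keep employees rows whose dept_id is in that set.
Inner query → {12}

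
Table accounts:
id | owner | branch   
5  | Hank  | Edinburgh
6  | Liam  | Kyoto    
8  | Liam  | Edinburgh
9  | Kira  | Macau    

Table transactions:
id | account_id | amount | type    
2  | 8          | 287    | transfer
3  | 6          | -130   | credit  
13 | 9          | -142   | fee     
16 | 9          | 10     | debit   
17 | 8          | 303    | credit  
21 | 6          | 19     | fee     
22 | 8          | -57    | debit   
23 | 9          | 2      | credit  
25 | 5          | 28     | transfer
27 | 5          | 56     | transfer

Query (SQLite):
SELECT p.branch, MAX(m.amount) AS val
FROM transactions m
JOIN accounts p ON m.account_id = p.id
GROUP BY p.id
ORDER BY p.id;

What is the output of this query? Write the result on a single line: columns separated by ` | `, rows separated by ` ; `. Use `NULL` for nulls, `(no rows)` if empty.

Join each transactions row to its accounts via account_id.
Group joined rows by accounts.id; compute MAX(m.amount) per group.
  5: ids {25, 27} → MAX(m.amount)=56
  6: ids {3, 21} → MAX(m.amount)=19
  8: ids {2, 17, 22} → MAX(m.amount)=303
  9: ids {13, 16, 23} → MAX(m.amount)=10

Edinburgh | 56 ; Kyoto | 19 ; Edinburgh | 303 ; Macau | 10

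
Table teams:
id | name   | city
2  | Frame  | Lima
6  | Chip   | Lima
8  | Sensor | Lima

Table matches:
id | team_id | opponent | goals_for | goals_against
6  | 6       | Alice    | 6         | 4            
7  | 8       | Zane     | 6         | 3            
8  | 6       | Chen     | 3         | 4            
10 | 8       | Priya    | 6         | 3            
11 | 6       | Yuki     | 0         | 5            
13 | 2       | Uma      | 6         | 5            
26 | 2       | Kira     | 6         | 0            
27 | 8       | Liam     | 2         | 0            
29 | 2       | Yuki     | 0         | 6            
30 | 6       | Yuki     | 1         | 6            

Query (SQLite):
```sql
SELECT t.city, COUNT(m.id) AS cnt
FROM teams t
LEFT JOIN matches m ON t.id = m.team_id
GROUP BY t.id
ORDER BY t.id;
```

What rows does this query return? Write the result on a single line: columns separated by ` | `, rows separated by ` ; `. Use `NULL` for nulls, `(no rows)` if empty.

Lima | 3 ; Lima | 4 ; Lima | 3

LEFT JOIN keeps every teams row; unmatched ones get NULL for matches columns.
Group by teams.id and compute COUNT(m.id). COUNT(col) of an all-NULL group is 0.
  2: ids {13, 26, 29} → COUNT(m.id)=3
  6: ids {6, 8, 11, 30} → COUNT(m.id)=4
  8: ids {7, 10, 27} → COUNT(m.id)=3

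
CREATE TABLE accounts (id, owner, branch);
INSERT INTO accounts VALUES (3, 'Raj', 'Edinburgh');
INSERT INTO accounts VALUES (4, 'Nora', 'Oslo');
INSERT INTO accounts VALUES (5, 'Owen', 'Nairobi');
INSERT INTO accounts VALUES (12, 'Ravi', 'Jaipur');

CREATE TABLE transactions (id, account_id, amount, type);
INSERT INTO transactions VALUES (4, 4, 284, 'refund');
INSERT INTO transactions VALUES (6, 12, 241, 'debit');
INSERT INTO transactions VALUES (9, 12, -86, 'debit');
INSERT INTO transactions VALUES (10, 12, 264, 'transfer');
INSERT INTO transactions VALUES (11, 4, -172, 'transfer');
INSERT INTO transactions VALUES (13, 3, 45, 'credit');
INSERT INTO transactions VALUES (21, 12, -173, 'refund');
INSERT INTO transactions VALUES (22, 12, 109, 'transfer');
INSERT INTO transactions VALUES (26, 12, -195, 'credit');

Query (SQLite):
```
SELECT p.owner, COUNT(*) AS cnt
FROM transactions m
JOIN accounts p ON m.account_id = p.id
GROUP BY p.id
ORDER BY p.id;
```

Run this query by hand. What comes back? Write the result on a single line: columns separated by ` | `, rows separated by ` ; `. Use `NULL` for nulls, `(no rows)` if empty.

Join each transactions row to its accounts via account_id.
Group joined rows by accounts.id; compute COUNT(*) per group.
  3: ids {13} → COUNT(*)=1
  4: ids {4, 11} → COUNT(*)=2
  12: ids {6, 9, 10, 21, 22, 26} → COUNT(*)=6

Raj | 1 ; Nora | 2 ; Ravi | 6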